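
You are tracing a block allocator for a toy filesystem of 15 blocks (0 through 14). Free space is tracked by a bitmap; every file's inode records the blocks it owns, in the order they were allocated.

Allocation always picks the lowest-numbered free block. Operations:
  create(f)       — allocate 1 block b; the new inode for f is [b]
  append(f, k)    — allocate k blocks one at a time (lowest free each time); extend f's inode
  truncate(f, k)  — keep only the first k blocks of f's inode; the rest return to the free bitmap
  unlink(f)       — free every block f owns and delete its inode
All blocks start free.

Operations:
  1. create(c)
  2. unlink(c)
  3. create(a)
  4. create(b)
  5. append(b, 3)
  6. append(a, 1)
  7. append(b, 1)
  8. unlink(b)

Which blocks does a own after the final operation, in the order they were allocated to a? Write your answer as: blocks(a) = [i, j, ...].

after create(c) → c:[0]  free=[F..............]
after unlink(c) →   free=[...............]
after create(a) → a:[0]  free=[F..............]
after create(b) → a:[0], b:[1]  free=[FF.............]
after append(b, 3) → a:[0], b:[1, 2, 3, 4]  free=[FFFFF..........]
after append(a, 1) → a:[0, 5], b:[1, 2, 3, 4]  free=[FFFFFF.........]
after append(b, 1) → a:[0, 5], b:[1, 2, 3, 4, 6]  free=[FFFFFFF........]
after unlink(b) → a:[0, 5]  free=[F....F.........]

blocks(a) = [0, 5]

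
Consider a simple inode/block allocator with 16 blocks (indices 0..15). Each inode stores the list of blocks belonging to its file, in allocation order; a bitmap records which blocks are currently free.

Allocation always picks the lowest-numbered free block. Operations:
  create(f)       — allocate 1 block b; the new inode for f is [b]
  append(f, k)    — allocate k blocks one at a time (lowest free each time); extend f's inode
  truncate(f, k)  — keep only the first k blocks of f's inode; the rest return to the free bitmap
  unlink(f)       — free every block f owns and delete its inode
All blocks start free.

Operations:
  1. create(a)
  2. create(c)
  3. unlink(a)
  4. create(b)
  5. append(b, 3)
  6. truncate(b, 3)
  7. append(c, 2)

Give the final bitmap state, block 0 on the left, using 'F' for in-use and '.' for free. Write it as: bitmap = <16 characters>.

bitmap = FFFFFF..........

  1. create(a)  ⇒  F...............  {a→[0]}
  2. create(c)  ⇒  FF..............  {a→[0]; c→[1]}
  3. unlink(a)  ⇒  .F..............  {c→[1]}
  4. create(b)  ⇒  FF..............  {b→[0]; c→[1]}
  5. append(b, 3)  ⇒  FFFFF...........  {b→[0, 2, 3, 4]; c→[1]}
  6. truncate(b, 3)  ⇒  FFFF............  {b→[0, 2, 3]; c→[1]}
  7. append(c, 2)  ⇒  FFFFFF..........  {b→[0, 2, 3]; c→[1, 4, 5]}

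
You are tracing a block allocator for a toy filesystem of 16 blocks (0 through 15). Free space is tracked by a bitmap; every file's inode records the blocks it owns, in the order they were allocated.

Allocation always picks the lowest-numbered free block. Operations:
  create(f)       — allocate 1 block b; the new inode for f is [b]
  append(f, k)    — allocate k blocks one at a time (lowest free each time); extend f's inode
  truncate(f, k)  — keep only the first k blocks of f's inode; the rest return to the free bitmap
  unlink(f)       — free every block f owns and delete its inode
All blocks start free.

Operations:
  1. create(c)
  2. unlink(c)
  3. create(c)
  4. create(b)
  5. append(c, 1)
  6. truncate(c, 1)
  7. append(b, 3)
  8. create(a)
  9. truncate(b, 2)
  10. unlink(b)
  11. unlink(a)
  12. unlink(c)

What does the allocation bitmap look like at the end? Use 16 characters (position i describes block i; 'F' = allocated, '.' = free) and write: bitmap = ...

bitmap = ................

after create(c) → c:[0]  free=[F...............]
after unlink(c) →   free=[................]
after create(c) → c:[0]  free=[F...............]
after create(b) → b:[1], c:[0]  free=[FF..............]
after append(c, 1) → b:[1], c:[0, 2]  free=[FFF.............]
after truncate(c, 1) → b:[1], c:[0]  free=[FF..............]
after append(b, 3) → b:[1, 2, 3, 4], c:[0]  free=[FFFFF...........]
after create(a) → a:[5], b:[1, 2, 3, 4], c:[0]  free=[FFFFFF..........]
after truncate(b, 2) → a:[5], b:[1, 2], c:[0]  free=[FFF..F..........]
after unlink(b) → a:[5], c:[0]  free=[F....F..........]
after unlink(a) → c:[0]  free=[F...............]
after unlink(c) →   free=[................]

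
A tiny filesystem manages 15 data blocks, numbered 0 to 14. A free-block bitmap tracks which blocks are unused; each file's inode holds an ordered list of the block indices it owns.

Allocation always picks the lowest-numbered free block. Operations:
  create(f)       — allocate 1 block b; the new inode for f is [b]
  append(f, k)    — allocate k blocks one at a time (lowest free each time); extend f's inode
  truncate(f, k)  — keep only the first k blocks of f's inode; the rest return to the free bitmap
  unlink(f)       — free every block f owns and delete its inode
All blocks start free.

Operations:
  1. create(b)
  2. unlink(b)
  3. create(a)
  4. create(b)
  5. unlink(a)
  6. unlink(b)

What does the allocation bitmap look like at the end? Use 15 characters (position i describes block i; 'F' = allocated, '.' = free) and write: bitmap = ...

bitmap = ...............

create(b): bitmap=F.............. | b=[0]
unlink(b): bitmap=............... | 
create(a): bitmap=F.............. | a=[0]
create(b): bitmap=FF............. | a=[0] b=[1]
unlink(a): bitmap=.F............. | b=[1]
unlink(b): bitmap=............... | 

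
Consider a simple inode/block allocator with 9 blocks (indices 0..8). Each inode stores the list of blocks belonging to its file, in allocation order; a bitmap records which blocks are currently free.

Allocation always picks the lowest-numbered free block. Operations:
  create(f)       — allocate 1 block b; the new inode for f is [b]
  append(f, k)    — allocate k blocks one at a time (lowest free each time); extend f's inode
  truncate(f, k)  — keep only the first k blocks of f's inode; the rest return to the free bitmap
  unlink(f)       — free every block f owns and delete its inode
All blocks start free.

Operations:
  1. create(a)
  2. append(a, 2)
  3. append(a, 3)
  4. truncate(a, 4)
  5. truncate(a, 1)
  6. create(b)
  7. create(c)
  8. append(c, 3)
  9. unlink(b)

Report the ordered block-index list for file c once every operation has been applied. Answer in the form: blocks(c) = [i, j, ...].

blocks(c) = [2, 3, 4, 5]

create(a): bitmap=F........ | a=[0]
append(a, 2): bitmap=FFF...... | a=[0, 1, 2]
append(a, 3): bitmap=FFFFFF... | a=[0, 1, 2, 3, 4, 5]
truncate(a, 4): bitmap=FFFF..... | a=[0, 1, 2, 3]
truncate(a, 1): bitmap=F........ | a=[0]
create(b): bitmap=FF....... | a=[0] b=[1]
create(c): bitmap=FFF...... | a=[0] b=[1] c=[2]
append(c, 3): bitmap=FFFFFF... | a=[0] b=[1] c=[2, 3, 4, 5]
unlink(b): bitmap=F.FFFF... | a=[0] c=[2, 3, 4, 5]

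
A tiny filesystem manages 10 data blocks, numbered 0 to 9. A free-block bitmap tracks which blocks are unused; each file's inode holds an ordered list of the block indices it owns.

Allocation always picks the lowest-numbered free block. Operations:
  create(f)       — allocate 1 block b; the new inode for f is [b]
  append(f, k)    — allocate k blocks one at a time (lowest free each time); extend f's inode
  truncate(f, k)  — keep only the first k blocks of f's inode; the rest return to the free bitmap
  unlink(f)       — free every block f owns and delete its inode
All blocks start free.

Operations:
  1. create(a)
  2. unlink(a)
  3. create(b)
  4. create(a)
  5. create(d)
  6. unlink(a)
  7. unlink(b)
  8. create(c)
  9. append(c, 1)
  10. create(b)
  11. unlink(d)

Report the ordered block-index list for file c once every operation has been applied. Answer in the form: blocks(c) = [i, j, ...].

blocks(c) = [0, 1]

[1] create(a) — a=0 (map F.........)
[2] unlink(a) —  (map ..........)
[3] create(b) — b=0 (map F.........)
[4] create(a) — a=1 b=0 (map FF........)
[5] create(d) — a=1 b=0 d=2 (map FFF.......)
[6] unlink(a) — b=0 d=2 (map F.F.......)
[7] unlink(b) — d=2 (map ..F.......)
[8] create(c) — c=0 d=2 (map F.F.......)
[9] append(c, 1) — c=0,1 d=2 (map FFF.......)
[10] create(b) — b=3 c=0,1 d=2 (map FFFF......)
[11] unlink(d) — b=3 c=0,1 (map FF.F......)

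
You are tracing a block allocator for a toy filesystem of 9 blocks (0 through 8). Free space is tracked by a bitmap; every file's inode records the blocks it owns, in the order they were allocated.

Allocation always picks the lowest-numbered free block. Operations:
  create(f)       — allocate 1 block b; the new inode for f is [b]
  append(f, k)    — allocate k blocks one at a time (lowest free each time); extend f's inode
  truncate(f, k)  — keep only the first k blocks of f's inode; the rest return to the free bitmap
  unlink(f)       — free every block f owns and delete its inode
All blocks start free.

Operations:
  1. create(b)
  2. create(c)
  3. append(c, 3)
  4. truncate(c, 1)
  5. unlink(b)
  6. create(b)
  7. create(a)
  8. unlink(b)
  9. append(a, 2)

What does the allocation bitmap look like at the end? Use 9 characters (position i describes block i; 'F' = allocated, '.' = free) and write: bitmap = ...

[1] create(b) — b=0 (map F........)
[2] create(c) — b=0 c=1 (map FF.......)
[3] append(c, 3) — b=0 c=1,2,3,4 (map FFFFF....)
[4] truncate(c, 1) — b=0 c=1 (map FF.......)
[5] unlink(b) — c=1 (map .F.......)
[6] create(b) — b=0 c=1 (map FF.......)
[7] create(a) — a=2 b=0 c=1 (map FFF......)
[8] unlink(b) — a=2 c=1 (map .FF......)
[9] append(a, 2) — a=2,0,3 c=1 (map FFFF.....)

bitmap = FFFF.....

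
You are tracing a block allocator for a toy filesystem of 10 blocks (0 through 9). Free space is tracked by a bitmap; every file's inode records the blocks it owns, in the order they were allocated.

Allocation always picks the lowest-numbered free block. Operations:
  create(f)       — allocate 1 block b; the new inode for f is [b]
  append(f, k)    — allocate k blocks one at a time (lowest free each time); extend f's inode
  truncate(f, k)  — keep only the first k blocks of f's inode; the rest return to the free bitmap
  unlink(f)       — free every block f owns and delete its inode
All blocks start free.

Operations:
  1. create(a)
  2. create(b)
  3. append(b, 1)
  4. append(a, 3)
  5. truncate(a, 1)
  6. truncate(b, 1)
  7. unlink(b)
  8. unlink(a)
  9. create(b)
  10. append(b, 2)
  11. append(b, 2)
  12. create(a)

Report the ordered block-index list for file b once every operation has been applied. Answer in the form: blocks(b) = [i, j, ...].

after create(a) → a:[0]  free=[F.........]
after create(b) → a:[0], b:[1]  free=[FF........]
after append(b, 1) → a:[0], b:[1, 2]  free=[FFF.......]
after append(a, 3) → a:[0, 3, 4, 5], b:[1, 2]  free=[FFFFFF....]
after truncate(a, 1) → a:[0], b:[1, 2]  free=[FFF.......]
after truncate(b, 1) → a:[0], b:[1]  free=[FF........]
after unlink(b) → a:[0]  free=[F.........]
after unlink(a) →   free=[..........]
after create(b) → b:[0]  free=[F.........]
after append(b, 2) → b:[0, 1, 2]  free=[FFF.......]
after append(b, 2) → b:[0, 1, 2, 3, 4]  free=[FFFFF.....]
after create(a) → a:[5], b:[0, 1, 2, 3, 4]  free=[FFFFFF....]

blocks(b) = [0, 1, 2, 3, 4]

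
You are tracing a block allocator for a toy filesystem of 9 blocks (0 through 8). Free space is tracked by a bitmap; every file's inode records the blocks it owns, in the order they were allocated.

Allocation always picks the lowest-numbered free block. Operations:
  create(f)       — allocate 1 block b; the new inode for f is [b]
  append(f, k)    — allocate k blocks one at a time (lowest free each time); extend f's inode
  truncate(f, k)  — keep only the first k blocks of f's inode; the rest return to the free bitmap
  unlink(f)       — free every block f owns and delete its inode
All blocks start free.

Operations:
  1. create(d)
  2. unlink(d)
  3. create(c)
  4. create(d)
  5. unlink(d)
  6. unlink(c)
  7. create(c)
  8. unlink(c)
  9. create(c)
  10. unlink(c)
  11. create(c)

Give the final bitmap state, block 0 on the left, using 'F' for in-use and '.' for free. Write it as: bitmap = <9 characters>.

bitmap = F........

create(d): bitmap=F........ | d=[0]
unlink(d): bitmap=......... | 
create(c): bitmap=F........ | c=[0]
create(d): bitmap=FF....... | c=[0] d=[1]
unlink(d): bitmap=F........ | c=[0]
unlink(c): bitmap=......... | 
create(c): bitmap=F........ | c=[0]
unlink(c): bitmap=......... | 
create(c): bitmap=F........ | c=[0]
unlink(c): bitmap=......... | 
create(c): bitmap=F........ | c=[0]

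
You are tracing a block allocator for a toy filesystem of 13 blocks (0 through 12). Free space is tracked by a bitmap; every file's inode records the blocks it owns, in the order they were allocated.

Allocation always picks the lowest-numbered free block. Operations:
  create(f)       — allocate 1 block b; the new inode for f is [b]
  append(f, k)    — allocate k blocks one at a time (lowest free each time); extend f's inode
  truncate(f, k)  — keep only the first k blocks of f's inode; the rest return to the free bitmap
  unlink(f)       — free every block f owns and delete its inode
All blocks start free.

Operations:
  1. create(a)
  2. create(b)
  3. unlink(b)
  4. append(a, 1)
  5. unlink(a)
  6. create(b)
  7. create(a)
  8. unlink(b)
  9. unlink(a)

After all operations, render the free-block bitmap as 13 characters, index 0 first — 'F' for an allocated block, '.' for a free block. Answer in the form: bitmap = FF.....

create(a): bitmap=F............ | a=[0]
create(b): bitmap=FF........... | a=[0] b=[1]
unlink(b): bitmap=F............ | a=[0]
append(a, 1): bitmap=FF........... | a=[0, 1]
unlink(a): bitmap=............. | 
create(b): bitmap=F............ | b=[0]
create(a): bitmap=FF........... | a=[1] b=[0]
unlink(b): bitmap=.F........... | a=[1]
unlink(a): bitmap=............. | 

bitmap = .............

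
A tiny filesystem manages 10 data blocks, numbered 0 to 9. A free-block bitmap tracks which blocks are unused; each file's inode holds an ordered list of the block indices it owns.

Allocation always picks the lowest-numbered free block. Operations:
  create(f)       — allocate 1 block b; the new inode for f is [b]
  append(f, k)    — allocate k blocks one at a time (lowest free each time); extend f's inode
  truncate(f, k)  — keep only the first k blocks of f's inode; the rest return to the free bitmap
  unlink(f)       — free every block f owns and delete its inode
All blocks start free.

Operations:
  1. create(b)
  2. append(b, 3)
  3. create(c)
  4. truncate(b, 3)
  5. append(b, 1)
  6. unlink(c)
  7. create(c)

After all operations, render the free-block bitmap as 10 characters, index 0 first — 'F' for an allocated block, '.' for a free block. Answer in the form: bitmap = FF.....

  1. create(b)  ⇒  F.........  {b→[0]}
  2. append(b, 3)  ⇒  FFFF......  {b→[0, 1, 2, 3]}
  3. create(c)  ⇒  FFFFF.....  {b→[0, 1, 2, 3]; c→[4]}
  4. truncate(b, 3)  ⇒  FFF.F.....  {b→[0, 1, 2]; c→[4]}
  5. append(b, 1)  ⇒  FFFFF.....  {b→[0, 1, 2, 3]; c→[4]}
  6. unlink(c)  ⇒  FFFF......  {b→[0, 1, 2, 3]}
  7. create(c)  ⇒  FFFFF.....  {b→[0, 1, 2, 3]; c→[4]}

bitmap = FFFFF.....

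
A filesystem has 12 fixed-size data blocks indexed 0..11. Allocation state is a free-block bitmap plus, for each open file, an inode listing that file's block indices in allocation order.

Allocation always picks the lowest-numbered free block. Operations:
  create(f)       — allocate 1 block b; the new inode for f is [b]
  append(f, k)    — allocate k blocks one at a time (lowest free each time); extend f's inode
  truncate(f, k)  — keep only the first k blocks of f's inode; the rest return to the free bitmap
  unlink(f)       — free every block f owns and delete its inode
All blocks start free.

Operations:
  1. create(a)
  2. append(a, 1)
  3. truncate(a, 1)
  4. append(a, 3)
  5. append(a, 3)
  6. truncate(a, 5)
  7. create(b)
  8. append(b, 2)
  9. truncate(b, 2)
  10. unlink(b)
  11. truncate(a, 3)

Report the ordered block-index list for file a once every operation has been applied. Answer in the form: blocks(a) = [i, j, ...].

blocks(a) = [0, 1, 2]

create(a): bitmap=F........... | a=[0]
append(a, 1): bitmap=FF.......... | a=[0, 1]
truncate(a, 1): bitmap=F........... | a=[0]
append(a, 3): bitmap=FFFF........ | a=[0, 1, 2, 3]
append(a, 3): bitmap=FFFFFFF..... | a=[0, 1, 2, 3, 4, 5, 6]
truncate(a, 5): bitmap=FFFFF....... | a=[0, 1, 2, 3, 4]
create(b): bitmap=FFFFFF...... | a=[0, 1, 2, 3, 4] b=[5]
append(b, 2): bitmap=FFFFFFFF.... | a=[0, 1, 2, 3, 4] b=[5, 6, 7]
truncate(b, 2): bitmap=FFFFFFF..... | a=[0, 1, 2, 3, 4] b=[5, 6]
unlink(b): bitmap=FFFFF....... | a=[0, 1, 2, 3, 4]
truncate(a, 3): bitmap=FFF......... | a=[0, 1, 2]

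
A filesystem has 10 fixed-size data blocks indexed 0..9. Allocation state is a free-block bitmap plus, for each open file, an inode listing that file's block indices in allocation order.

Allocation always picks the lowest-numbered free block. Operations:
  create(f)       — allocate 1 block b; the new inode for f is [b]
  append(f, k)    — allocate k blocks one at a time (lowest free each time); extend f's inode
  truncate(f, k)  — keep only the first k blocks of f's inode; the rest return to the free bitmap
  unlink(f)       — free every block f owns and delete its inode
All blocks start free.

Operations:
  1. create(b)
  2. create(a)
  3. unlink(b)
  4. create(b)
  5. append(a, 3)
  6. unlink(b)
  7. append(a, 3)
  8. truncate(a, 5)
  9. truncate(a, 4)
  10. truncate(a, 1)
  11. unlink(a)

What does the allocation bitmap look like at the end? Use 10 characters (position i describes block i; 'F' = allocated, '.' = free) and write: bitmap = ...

bitmap = ..........

[1] create(b) — b=0 (map F.........)
[2] create(a) — a=1 b=0 (map FF........)
[3] unlink(b) — a=1 (map .F........)
[4] create(b) — a=1 b=0 (map FF........)
[5] append(a, 3) — a=1,2,3,4 b=0 (map FFFFF.....)
[6] unlink(b) — a=1,2,3,4 (map .FFFF.....)
[7] append(a, 3) — a=1,2,3,4,0,5,6 (map FFFFFFF...)
[8] truncate(a, 5) — a=1,2,3,4,0 (map FFFFF.....)
[9] truncate(a, 4) — a=1,2,3,4 (map .FFFF.....)
[10] truncate(a, 1) — a=1 (map .F........)
[11] unlink(a) —  (map ..........)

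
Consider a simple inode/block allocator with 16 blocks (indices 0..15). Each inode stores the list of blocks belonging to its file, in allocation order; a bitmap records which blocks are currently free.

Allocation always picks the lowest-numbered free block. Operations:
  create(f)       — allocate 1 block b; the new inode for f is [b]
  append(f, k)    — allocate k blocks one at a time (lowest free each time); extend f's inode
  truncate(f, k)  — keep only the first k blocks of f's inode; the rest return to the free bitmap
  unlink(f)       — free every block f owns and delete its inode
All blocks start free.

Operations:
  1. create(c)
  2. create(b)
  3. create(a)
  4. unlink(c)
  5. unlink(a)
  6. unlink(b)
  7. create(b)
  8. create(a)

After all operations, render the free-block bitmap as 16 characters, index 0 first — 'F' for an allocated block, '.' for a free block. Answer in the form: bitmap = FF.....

  1. create(c)  ⇒  F...............  {c→[0]}
  2. create(b)  ⇒  FF..............  {b→[1]; c→[0]}
  3. create(a)  ⇒  FFF.............  {a→[2]; b→[1]; c→[0]}
  4. unlink(c)  ⇒  .FF.............  {a→[2]; b→[1]}
  5. unlink(a)  ⇒  .F..............  {b→[1]}
  6. unlink(b)  ⇒  ................  {}
  7. create(b)  ⇒  F...............  {b→[0]}
  8. create(a)  ⇒  FF..............  {a→[1]; b→[0]}

bitmap = FF..............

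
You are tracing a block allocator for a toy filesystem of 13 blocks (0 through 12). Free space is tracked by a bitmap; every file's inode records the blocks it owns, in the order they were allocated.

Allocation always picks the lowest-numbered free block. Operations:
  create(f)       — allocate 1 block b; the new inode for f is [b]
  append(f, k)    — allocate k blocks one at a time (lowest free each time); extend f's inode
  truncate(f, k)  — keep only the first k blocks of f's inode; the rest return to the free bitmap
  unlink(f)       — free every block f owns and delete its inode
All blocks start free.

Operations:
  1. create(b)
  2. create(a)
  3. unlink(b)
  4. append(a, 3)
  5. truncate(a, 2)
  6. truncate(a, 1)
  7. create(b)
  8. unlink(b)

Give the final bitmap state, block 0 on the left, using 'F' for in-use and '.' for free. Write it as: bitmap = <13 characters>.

bitmap = .F...........

create(b): bitmap=F............ | b=[0]
create(a): bitmap=FF........... | a=[1] b=[0]
unlink(b): bitmap=.F........... | a=[1]
append(a, 3): bitmap=FFFF......... | a=[1, 0, 2, 3]
truncate(a, 2): bitmap=FF........... | a=[1, 0]
truncate(a, 1): bitmap=.F........... | a=[1]
create(b): bitmap=FF........... | a=[1] b=[0]
unlink(b): bitmap=.F........... | a=[1]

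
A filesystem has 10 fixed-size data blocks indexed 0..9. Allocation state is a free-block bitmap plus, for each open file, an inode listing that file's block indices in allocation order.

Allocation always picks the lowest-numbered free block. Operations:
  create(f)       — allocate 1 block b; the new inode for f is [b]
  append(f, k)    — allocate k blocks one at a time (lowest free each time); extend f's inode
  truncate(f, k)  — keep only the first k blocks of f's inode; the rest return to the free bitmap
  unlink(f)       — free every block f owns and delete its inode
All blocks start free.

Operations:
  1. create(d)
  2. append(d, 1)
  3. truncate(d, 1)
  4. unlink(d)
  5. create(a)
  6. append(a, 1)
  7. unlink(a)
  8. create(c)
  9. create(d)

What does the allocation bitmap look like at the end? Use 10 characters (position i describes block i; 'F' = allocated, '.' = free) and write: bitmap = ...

create(d): bitmap=F......... | d=[0]
append(d, 1): bitmap=FF........ | d=[0, 1]
truncate(d, 1): bitmap=F......... | d=[0]
unlink(d): bitmap=.......... | 
create(a): bitmap=F......... | a=[0]
append(a, 1): bitmap=FF........ | a=[0, 1]
unlink(a): bitmap=.......... | 
create(c): bitmap=F......... | c=[0]
create(d): bitmap=FF........ | c=[0] d=[1]

bitmap = FF........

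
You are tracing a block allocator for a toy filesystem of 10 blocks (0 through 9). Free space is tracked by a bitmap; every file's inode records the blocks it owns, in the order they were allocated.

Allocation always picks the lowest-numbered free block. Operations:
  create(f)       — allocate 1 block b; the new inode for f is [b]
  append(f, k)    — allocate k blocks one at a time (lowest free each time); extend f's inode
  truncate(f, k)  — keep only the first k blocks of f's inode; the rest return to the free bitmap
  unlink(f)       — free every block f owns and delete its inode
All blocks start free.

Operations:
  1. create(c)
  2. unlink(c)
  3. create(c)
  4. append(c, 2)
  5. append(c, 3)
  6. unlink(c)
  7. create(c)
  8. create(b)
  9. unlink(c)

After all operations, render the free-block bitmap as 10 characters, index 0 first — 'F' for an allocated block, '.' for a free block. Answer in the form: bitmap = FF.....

  1. create(c)  ⇒  F.........  {c→[0]}
  2. unlink(c)  ⇒  ..........  {}
  3. create(c)  ⇒  F.........  {c→[0]}
  4. append(c, 2)  ⇒  FFF.......  {c→[0, 1, 2]}
  5. append(c, 3)  ⇒  FFFFFF....  {c→[0, 1, 2, 3, 4, 5]}
  6. unlink(c)  ⇒  ..........  {}
  7. create(c)  ⇒  F.........  {c→[0]}
  8. create(b)  ⇒  FF........  {b→[1]; c→[0]}
  9. unlink(c)  ⇒  .F........  {b→[1]}

bitmap = .F........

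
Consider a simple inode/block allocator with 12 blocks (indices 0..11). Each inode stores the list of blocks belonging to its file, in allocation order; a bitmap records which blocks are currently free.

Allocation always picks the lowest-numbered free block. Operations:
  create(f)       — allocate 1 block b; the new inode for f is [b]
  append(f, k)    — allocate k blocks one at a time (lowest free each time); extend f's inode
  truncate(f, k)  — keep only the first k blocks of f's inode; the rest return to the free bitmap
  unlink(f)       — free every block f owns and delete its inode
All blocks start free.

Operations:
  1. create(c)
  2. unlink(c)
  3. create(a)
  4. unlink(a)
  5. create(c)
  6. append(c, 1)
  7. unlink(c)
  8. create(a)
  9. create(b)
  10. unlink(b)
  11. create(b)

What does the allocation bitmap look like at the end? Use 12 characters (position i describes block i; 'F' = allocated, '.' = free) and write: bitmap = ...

bitmap = FF..........

  1. create(c)  ⇒  F...........  {c→[0]}
  2. unlink(c)  ⇒  ............  {}
  3. create(a)  ⇒  F...........  {a→[0]}
  4. unlink(a)  ⇒  ............  {}
  5. create(c)  ⇒  F...........  {c→[0]}
  6. append(c, 1)  ⇒  FF..........  {c→[0, 1]}
  7. unlink(c)  ⇒  ............  {}
  8. create(a)  ⇒  F...........  {a→[0]}
  9. create(b)  ⇒  FF..........  {a→[0]; b→[1]}
  10. unlink(b)  ⇒  F...........  {a→[0]}
  11. create(b)  ⇒  FF..........  {a→[0]; b→[1]}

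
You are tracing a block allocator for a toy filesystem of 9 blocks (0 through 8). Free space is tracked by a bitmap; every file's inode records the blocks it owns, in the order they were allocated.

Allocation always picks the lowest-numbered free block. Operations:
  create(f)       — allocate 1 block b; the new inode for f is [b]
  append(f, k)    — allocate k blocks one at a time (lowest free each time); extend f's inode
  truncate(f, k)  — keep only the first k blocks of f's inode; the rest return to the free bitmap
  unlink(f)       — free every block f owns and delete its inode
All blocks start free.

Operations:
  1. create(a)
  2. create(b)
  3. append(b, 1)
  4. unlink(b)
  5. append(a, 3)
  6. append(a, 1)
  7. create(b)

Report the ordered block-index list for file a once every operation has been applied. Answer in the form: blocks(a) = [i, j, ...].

blocks(a) = [0, 1, 2, 3, 4]

[1] create(a) — a=0 (map F........)
[2] create(b) — a=0 b=1 (map FF.......)
[3] append(b, 1) — a=0 b=1,2 (map FFF......)
[4] unlink(b) — a=0 (map F........)
[5] append(a, 3) — a=0,1,2,3 (map FFFF.....)
[6] append(a, 1) — a=0,1,2,3,4 (map FFFFF....)
[7] create(b) — a=0,1,2,3,4 b=5 (map FFFFFF...)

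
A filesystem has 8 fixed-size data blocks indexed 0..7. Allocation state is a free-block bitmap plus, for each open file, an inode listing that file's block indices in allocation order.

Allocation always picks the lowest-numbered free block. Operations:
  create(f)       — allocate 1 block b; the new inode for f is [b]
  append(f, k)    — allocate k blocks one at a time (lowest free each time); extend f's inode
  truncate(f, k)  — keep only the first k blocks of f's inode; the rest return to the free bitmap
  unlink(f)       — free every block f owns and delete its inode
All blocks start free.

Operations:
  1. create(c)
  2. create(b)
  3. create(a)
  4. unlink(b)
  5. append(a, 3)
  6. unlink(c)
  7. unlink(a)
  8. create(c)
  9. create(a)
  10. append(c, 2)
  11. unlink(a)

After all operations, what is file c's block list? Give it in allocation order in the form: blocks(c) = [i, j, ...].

[1] create(c) — c=0 (map F.......)
[2] create(b) — b=1 c=0 (map FF......)
[3] create(a) — a=2 b=1 c=0 (map FFF.....)
[4] unlink(b) — a=2 c=0 (map F.F.....)
[5] append(a, 3) — a=2,1,3,4 c=0 (map FFFFF...)
[6] unlink(c) — a=2,1,3,4 (map .FFFF...)
[7] unlink(a) —  (map ........)
[8] create(c) — c=0 (map F.......)
[9] create(a) — a=1 c=0 (map FF......)
[10] append(c, 2) — a=1 c=0,2,3 (map FFFF....)
[11] unlink(a) — c=0,2,3 (map F.FF....)

blocks(c) = [0, 2, 3]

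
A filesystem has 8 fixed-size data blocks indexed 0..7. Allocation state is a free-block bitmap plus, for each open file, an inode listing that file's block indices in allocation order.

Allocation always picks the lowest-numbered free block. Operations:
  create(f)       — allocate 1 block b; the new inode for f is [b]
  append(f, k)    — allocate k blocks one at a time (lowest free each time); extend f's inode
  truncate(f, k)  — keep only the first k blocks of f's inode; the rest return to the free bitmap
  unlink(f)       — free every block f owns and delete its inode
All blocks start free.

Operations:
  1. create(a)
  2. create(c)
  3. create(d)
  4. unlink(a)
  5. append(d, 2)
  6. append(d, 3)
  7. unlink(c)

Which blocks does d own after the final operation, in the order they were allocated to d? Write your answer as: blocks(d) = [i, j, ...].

blocks(d) = [2, 0, 3, 4, 5, 6]

  1. create(a)  ⇒  F.......  {a→[0]}
  2. create(c)  ⇒  FF......  {a→[0]; c→[1]}
  3. create(d)  ⇒  FFF.....  {a→[0]; c→[1]; d→[2]}
  4. unlink(a)  ⇒  .FF.....  {c→[1]; d→[2]}
  5. append(d, 2)  ⇒  FFFF....  {c→[1]; d→[2, 0, 3]}
  6. append(d, 3)  ⇒  FFFFFFF.  {c→[1]; d→[2, 0, 3, 4, 5, 6]}
  7. unlink(c)  ⇒  F.FFFFF.  {d→[2, 0, 3, 4, 5, 6]}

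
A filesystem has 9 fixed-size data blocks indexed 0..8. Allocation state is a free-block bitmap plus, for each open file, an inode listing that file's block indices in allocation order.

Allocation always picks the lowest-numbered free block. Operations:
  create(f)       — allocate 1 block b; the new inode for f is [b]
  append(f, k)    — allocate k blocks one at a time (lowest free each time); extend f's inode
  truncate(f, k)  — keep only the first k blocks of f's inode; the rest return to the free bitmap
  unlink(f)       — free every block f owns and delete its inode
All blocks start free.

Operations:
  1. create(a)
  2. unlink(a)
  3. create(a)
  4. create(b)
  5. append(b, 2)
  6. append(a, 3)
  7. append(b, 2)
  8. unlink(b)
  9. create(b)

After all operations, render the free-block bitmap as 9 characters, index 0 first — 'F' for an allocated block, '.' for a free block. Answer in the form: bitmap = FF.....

create(a): bitmap=F........ | a=[0]
unlink(a): bitmap=......... | 
create(a): bitmap=F........ | a=[0]
create(b): bitmap=FF....... | a=[0] b=[1]
append(b, 2): bitmap=FFFF..... | a=[0] b=[1, 2, 3]
append(a, 3): bitmap=FFFFFFF.. | a=[0, 4, 5, 6] b=[1, 2, 3]
append(b, 2): bitmap=FFFFFFFFF | a=[0, 4, 5, 6] b=[1, 2, 3, 7, 8]
unlink(b): bitmap=F...FFF.. | a=[0, 4, 5, 6]
create(b): bitmap=FF..FFF.. | a=[0, 4, 5, 6] b=[1]

bitmap = FF..FFF..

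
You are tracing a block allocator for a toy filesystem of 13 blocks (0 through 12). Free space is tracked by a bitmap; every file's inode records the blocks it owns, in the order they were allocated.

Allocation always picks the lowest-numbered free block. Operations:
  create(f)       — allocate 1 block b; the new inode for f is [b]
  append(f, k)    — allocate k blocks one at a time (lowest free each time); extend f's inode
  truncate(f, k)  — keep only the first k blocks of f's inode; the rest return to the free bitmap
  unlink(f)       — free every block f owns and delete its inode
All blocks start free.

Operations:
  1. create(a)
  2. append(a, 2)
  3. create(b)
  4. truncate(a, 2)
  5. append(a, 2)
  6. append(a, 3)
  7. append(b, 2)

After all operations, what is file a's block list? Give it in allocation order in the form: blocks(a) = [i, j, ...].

blocks(a) = [0, 1, 2, 4, 5, 6, 7]

after create(a) → a:[0]  free=[F............]
after append(a, 2) → a:[0, 1, 2]  free=[FFF..........]
after create(b) → a:[0, 1, 2], b:[3]  free=[FFFF.........]
after truncate(a, 2) → a:[0, 1], b:[3]  free=[FF.F.........]
after append(a, 2) → a:[0, 1, 2, 4], b:[3]  free=[FFFFF........]
after append(a, 3) → a:[0, 1, 2, 4, 5, 6, 7], b:[3]  free=[FFFFFFFF.....]
after append(b, 2) → a:[0, 1, 2, 4, 5, 6, 7], b:[3, 8, 9]  free=[FFFFFFFFFF...]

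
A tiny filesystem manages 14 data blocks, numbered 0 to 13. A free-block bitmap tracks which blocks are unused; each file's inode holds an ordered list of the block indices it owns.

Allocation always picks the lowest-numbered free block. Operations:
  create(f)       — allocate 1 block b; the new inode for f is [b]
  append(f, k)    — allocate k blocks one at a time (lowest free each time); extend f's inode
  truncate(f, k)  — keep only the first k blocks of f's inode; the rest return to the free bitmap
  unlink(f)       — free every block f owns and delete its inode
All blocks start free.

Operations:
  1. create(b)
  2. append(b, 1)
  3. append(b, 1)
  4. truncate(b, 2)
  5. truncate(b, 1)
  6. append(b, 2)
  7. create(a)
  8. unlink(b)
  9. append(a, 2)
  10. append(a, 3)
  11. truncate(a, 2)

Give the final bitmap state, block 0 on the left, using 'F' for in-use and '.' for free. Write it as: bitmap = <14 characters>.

  1. create(b)  ⇒  F.............  {b→[0]}
  2. append(b, 1)  ⇒  FF............  {b→[0, 1]}
  3. append(b, 1)  ⇒  FFF...........  {b→[0, 1, 2]}
  4. truncate(b, 2)  ⇒  FF............  {b→[0, 1]}
  5. truncate(b, 1)  ⇒  F.............  {b→[0]}
  6. append(b, 2)  ⇒  FFF...........  {b→[0, 1, 2]}
  7. create(a)  ⇒  FFFF..........  {a→[3]; b→[0, 1, 2]}
  8. unlink(b)  ⇒  ...F..........  {a→[3]}
  9. append(a, 2)  ⇒  FF.F..........  {a→[3, 0, 1]}
  10. append(a, 3)  ⇒  FFFFFF........  {a→[3, 0, 1, 2, 4, 5]}
  11. truncate(a, 2)  ⇒  F..F..........  {a→[3, 0]}

bitmap = F..F..........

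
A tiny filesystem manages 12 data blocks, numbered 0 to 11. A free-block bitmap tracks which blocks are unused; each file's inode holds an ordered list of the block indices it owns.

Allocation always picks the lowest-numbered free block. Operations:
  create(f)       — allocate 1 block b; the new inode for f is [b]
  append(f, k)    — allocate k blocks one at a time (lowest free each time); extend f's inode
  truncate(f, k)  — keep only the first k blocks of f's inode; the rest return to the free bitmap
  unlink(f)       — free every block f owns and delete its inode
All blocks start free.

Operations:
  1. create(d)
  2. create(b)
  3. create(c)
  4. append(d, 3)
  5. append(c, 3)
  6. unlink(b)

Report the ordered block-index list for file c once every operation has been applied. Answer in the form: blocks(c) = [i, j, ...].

[1] create(d) — d=0 (map F...........)
[2] create(b) — b=1 d=0 (map FF..........)
[3] create(c) — b=1 c=2 d=0 (map FFF.........)
[4] append(d, 3) — b=1 c=2 d=0,3,4,5 (map FFFFFF......)
[5] append(c, 3) — b=1 c=2,6,7,8 d=0,3,4,5 (map FFFFFFFFF...)
[6] unlink(b) — c=2,6,7,8 d=0,3,4,5 (map F.FFFFFFF...)

blocks(c) = [2, 6, 7, 8]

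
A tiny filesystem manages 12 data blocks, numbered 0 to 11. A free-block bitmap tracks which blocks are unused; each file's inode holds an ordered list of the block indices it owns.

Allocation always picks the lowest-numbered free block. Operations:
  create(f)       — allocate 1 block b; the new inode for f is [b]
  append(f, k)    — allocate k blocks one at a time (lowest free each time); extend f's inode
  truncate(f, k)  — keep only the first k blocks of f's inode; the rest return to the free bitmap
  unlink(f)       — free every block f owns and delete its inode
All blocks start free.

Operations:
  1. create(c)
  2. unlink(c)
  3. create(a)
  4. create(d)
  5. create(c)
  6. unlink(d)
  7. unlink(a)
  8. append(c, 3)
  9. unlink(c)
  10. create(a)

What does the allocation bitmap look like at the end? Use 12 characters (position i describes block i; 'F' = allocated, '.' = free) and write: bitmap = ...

bitmap = F...........

  1. create(c)  ⇒  F...........  {c→[0]}
  2. unlink(c)  ⇒  ............  {}
  3. create(a)  ⇒  F...........  {a→[0]}
  4. create(d)  ⇒  FF..........  {a→[0]; d→[1]}
  5. create(c)  ⇒  FFF.........  {a→[0]; c→[2]; d→[1]}
  6. unlink(d)  ⇒  F.F.........  {a→[0]; c→[2]}
  7. unlink(a)  ⇒  ..F.........  {c→[2]}
  8. append(c, 3)  ⇒  FFFF........  {c→[2, 0, 1, 3]}
  9. unlink(c)  ⇒  ............  {}
  10. create(a)  ⇒  F...........  {a→[0]}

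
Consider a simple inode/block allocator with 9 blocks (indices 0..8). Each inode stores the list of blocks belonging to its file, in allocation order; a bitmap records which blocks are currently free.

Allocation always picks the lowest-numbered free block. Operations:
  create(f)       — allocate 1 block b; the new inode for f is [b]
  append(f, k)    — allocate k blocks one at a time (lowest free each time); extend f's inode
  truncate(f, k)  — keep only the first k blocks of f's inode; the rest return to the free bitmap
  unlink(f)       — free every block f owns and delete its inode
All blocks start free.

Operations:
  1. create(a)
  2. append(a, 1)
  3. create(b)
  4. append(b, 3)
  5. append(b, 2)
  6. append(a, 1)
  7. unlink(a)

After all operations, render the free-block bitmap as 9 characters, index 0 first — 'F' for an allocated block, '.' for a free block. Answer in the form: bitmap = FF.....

bitmap = ..FFFFFF.

after create(a) → a:[0]  free=[F........]
after append(a, 1) → a:[0, 1]  free=[FF.......]
after create(b) → a:[0, 1], b:[2]  free=[FFF......]
after append(b, 3) → a:[0, 1], b:[2, 3, 4, 5]  free=[FFFFFF...]
after append(b, 2) → a:[0, 1], b:[2, 3, 4, 5, 6, 7]  free=[FFFFFFFF.]
after append(a, 1) → a:[0, 1, 8], b:[2, 3, 4, 5, 6, 7]  free=[FFFFFFFFF]
after unlink(a) → b:[2, 3, 4, 5, 6, 7]  free=[..FFFFFF.]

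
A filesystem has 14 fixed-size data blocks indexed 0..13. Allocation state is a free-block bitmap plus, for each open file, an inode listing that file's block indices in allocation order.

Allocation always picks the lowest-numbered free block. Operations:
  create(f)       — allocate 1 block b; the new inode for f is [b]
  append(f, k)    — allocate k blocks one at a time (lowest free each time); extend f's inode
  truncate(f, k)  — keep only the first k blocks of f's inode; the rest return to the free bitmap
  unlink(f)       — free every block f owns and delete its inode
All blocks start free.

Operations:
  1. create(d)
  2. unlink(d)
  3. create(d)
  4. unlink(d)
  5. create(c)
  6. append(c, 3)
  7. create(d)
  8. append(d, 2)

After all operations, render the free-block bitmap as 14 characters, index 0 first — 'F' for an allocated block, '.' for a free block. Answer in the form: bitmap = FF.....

  1. create(d)  ⇒  F.............  {d→[0]}
  2. unlink(d)  ⇒  ..............  {}
  3. create(d)  ⇒  F.............  {d→[0]}
  4. unlink(d)  ⇒  ..............  {}
  5. create(c)  ⇒  F.............  {c→[0]}
  6. append(c, 3)  ⇒  FFFF..........  {c→[0, 1, 2, 3]}
  7. create(d)  ⇒  FFFFF.........  {c→[0, 1, 2, 3]; d→[4]}
  8. append(d, 2)  ⇒  FFFFFFF.......  {c→[0, 1, 2, 3]; d→[4, 5, 6]}

bitmap = FFFFFFF.......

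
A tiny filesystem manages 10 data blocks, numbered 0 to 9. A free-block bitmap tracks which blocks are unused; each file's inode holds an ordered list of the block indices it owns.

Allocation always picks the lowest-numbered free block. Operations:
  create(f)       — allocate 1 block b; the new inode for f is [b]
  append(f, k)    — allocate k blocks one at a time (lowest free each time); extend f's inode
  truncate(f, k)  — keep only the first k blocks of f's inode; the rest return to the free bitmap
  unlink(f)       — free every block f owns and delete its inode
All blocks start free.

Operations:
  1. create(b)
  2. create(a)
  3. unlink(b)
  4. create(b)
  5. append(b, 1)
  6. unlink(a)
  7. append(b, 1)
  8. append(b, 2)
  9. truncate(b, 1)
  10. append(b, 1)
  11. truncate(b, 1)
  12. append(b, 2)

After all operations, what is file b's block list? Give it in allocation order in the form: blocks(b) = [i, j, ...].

blocks(b) = [0, 1, 2]

  1. create(b)  ⇒  F.........  {b→[0]}
  2. create(a)  ⇒  FF........  {a→[1]; b→[0]}
  3. unlink(b)  ⇒  .F........  {a→[1]}
  4. create(b)  ⇒  FF........  {a→[1]; b→[0]}
  5. append(b, 1)  ⇒  FFF.......  {a→[1]; b→[0, 2]}
  6. unlink(a)  ⇒  F.F.......  {b→[0, 2]}
  7. append(b, 1)  ⇒  FFF.......  {b→[0, 2, 1]}
  8. append(b, 2)  ⇒  FFFFF.....  {b→[0, 2, 1, 3, 4]}
  9. truncate(b, 1)  ⇒  F.........  {b→[0]}
  10. append(b, 1)  ⇒  FF........  {b→[0, 1]}
  11. truncate(b, 1)  ⇒  F.........  {b→[0]}
  12. append(b, 2)  ⇒  FFF.......  {b→[0, 1, 2]}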